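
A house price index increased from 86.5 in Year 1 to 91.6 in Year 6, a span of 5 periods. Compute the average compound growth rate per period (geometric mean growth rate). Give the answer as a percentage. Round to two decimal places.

Growth factor = (91.6/86.5)^(1/5) = (1.058960)^(1/5) = 1.011523
Growth rate = 1.011523 − 1 = 0.011523 = 1.1523%

1.15%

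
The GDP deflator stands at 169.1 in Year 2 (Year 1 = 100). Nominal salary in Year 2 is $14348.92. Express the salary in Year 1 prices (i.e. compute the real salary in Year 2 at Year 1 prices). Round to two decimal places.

Real = Nominal ÷ (Index/100) = 14348.92 ÷ (169.1/100)
     = 14348.92 ÷ 1.691 = 8485.4642

8485.46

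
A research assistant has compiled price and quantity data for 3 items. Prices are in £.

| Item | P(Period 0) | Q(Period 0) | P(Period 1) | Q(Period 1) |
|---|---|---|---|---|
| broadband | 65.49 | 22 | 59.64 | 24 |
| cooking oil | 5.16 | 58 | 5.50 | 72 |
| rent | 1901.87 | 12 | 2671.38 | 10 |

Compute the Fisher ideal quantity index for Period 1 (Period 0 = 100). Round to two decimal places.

85.03

Laspeyres component (base-period weights):
ΣP(Period 0)Q(Period 1) = 65.49×24 + 5.16×72 + 1901.87×10 = 1571.76 + 371.52 + 19018.7 = 20961.98
ΣP(Period 0)Q(Period 0) = 65.49×22 + 5.16×58 + 1901.87×12 = 1440.78 + 299.28 + 22822.44 = 24562.5
L = 20961.98 / 24562.5 × 100 = 85.3414
Paasche component (current-period weights):
ΣP(Period 1)Q(Period 1) = 59.64×24 + 5.50×72 + 2671.38×10 = 1431.36 + 396 + 26713.8 = 28541.16
ΣP(Period 1)Q(Period 0) = 59.64×22 + 5.50×58 + 2671.38×12 = 1312.08 + 319 + 32056.56 = 33687.64
P = 28541.16 / 33687.64 × 100 = 84.7229
Fisher = √(L × P) = √(85.3414 × 84.7229) = 85.0316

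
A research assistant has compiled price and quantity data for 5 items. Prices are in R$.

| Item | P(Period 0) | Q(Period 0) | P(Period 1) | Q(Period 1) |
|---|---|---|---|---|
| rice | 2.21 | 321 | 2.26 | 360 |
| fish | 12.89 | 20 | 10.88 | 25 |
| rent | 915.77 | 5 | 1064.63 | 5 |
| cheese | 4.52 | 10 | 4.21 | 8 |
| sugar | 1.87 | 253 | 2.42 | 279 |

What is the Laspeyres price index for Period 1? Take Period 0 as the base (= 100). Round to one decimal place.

114.1

Laspeyres price index uses base-period quantities as weights.
ΣP(Period 1)·Q(Period 0) = 2.26×321 + 10.88×20 + 1064.63×5 + 4.21×10 + 2.42×253 = 725.46 + 217.6 + 5323.15 + 42.1 + 612.26 = 6920.57
ΣP(Period 0)·Q(Period 0) = 2.21×321 + 12.89×20 + 915.77×5 + 4.52×10 + 1.87×253 = 709.41 + 257.8 + 4578.85 + 45.2 + 473.11 = 6064.37
Index = 6920.57 / 6064.37 × 100 = 114.1185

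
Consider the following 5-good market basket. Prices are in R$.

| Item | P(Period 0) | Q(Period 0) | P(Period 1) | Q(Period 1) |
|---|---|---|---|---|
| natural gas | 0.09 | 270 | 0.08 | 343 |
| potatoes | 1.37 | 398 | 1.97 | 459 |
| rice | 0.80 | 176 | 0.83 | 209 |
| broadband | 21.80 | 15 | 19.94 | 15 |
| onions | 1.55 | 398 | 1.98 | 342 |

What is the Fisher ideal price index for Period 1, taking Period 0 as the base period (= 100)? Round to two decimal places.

123.42

Laspeyres component (base-period weights):
ΣP(Period 1)Q(Period 0) = 0.08×270 + 1.97×398 + 0.83×176 + 19.94×15 + 1.98×398 = 21.6 + 784.06 + 146.08 + 299.1 + 788.04 = 2038.88
ΣP(Period 0)Q(Period 0) = 0.09×270 + 1.37×398 + 0.80×176 + 21.80×15 + 1.55×398 = 24.3 + 545.26 + 140.8 + 327 + 616.9 = 1654.26
L = 2038.88 / 1654.26 × 100 = 123.2503
Paasche component (current-period weights):
ΣP(Period 1)Q(Period 1) = 0.08×343 + 1.97×459 + 0.83×209 + 19.94×15 + 1.98×342 = 27.44 + 904.23 + 173.47 + 299.1 + 677.16 = 2081.4
ΣP(Period 0)Q(Period 1) = 0.09×343 + 1.37×459 + 0.80×209 + 21.80×15 + 1.55×342 = 30.87 + 628.83 + 167.2 + 327 + 530.1 = 1684
P = 2081.4 / 1684 × 100 = 123.5986
Fisher = √(L × P) = √(123.2503 × 123.5986) = 123.4243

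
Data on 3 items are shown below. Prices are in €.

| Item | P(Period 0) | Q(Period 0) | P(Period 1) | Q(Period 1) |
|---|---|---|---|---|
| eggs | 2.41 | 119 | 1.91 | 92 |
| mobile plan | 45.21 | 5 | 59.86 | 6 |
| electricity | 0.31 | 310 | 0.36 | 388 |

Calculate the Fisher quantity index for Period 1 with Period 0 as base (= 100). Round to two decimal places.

103.17

Laspeyres component (base-period weights):
ΣP(Period 0)Q(Period 1) = 2.41×92 + 45.21×6 + 0.31×388 = 221.72 + 271.26 + 120.28 = 613.26
ΣP(Period 0)Q(Period 0) = 2.41×119 + 45.21×5 + 0.31×310 = 286.79 + 226.05 + 96.1 = 608.94
L = 613.26 / 608.94 × 100 = 100.7094
Paasche component (current-period weights):
ΣP(Period 1)Q(Period 1) = 1.91×92 + 59.86×6 + 0.36×388 = 175.72 + 359.16 + 139.68 = 674.56
ΣP(Period 1)Q(Period 0) = 1.91×119 + 59.86×5 + 0.36×310 = 227.29 + 299.3 + 111.6 = 638.19
P = 674.56 / 638.19 × 100 = 105.6989
Fisher = √(L × P) = √(100.7094 × 105.6989) = 103.1740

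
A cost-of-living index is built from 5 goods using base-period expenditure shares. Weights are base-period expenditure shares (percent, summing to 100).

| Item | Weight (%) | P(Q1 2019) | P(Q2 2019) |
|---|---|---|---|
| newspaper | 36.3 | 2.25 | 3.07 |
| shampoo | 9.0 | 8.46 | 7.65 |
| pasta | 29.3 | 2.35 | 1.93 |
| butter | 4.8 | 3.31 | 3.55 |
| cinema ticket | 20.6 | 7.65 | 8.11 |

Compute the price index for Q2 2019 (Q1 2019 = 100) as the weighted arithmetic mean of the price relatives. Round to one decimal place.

newspaper: 36.3 × (3.07/2.25) = 36.3 × 1.364444 = 49.5293
shampoo: 9.0 × (7.65/8.46) = 9.0 × 0.904255 = 8.1383
pasta: 29.3 × (1.93/2.35) = 29.3 × 0.821277 = 24.0634
butter: 4.8 × (3.55/3.31) = 4.8 × 1.072508 = 5.1480
cinema ticket: 20.6 × (8.11/7.65) = 20.6 × 1.060131 = 21.8387
Index = Σ wᵢ·(p₁ᵢ/p₀ᵢ) = 49.5293 + 8.1383 + 24.0634 + 5.1480 + 21.8387 = 108.7178

108.7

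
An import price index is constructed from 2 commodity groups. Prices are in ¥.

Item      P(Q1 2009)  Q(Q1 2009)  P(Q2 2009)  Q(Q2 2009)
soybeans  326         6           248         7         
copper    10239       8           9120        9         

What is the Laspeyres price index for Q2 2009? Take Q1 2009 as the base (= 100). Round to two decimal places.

88.77

Laspeyres price index uses base-period quantities as weights.
ΣP(Q2 2009)·Q(Q1 2009) = 248×6 + 9120×8 = 1488 + 72960 = 74448
ΣP(Q1 2009)·Q(Q1 2009) = 326×6 + 10239×8 = 1956 + 81912 = 83868
Index = 74448 / 83868 × 100 = 88.7681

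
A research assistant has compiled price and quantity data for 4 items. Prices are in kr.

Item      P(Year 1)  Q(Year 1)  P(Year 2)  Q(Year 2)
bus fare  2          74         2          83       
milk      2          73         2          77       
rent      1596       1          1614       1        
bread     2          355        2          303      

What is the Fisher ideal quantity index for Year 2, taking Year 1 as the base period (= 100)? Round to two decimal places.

Laspeyres component (base-period weights):
ΣP(Year 1)Q(Year 2) = 2×83 + 2×77 + 1596×1 + 2×303 = 166 + 154 + 1596 + 606 = 2522
ΣP(Year 1)Q(Year 1) = 2×74 + 2×73 + 1596×1 + 2×355 = 148 + 146 + 1596 + 710 = 2600
L = 2522 / 2600 × 100 = 97.0000
Paasche component (current-period weights):
ΣP(Year 2)Q(Year 2) = 2×83 + 2×77 + 1614×1 + 2×303 = 166 + 154 + 1614 + 606 = 2540
ΣP(Year 2)Q(Year 1) = 2×74 + 2×73 + 1614×1 + 2×355 = 148 + 146 + 1614 + 710 = 2618
P = 2540 / 2618 × 100 = 97.0206
Fisher = √(L × P) = √(97.0000 × 97.0206) = 97.0103

97.01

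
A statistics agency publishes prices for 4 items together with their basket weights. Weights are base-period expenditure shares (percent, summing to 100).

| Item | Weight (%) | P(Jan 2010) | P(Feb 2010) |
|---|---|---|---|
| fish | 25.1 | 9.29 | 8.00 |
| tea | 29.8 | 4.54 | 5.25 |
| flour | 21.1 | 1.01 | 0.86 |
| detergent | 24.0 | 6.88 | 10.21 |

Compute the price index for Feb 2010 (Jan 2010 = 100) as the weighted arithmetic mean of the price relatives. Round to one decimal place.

109.7

fish: 25.1 × (8.00/9.29) = 25.1 × 0.861141 = 21.6146
tea: 29.8 × (5.25/4.54) = 29.8 × 1.156388 = 34.4604
flour: 21.1 × (0.86/1.01) = 21.1 × 0.851485 = 17.9663
detergent: 24.0 × (10.21/6.88) = 24.0 × 1.484012 = 35.6163
Index = Σ wᵢ·(p₁ᵢ/p₀ᵢ) = 21.6146 + 34.4604 + 17.9663 + 35.6163 = 109.6576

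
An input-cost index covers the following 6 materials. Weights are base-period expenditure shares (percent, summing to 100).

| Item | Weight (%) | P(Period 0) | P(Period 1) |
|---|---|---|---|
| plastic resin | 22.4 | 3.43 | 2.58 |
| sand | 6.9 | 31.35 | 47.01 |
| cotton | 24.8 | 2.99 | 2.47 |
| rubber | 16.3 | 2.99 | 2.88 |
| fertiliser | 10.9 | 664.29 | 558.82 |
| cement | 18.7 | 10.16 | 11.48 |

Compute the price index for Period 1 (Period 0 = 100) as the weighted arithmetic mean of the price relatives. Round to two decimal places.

plastic resin: 22.4 × (2.58/3.43) = 22.4 × 0.752187 = 16.8490
sand: 6.9 × (47.01/31.35) = 6.9 × 1.499522 = 10.3467
cotton: 24.8 × (2.47/2.99) = 24.8 × 0.826087 = 20.4870
rubber: 16.3 × (2.88/2.99) = 16.3 × 0.963211 = 15.7003
fertiliser: 10.9 × (558.82/664.29) = 10.9 × 0.841229 = 9.1694
cement: 18.7 × (11.48/10.16) = 18.7 × 1.129921 = 21.1295
Index = Σ wᵢ·(p₁ᵢ/p₀ᵢ) = 16.8490 + 10.3467 + 20.4870 + 15.7003 + 9.1694 + 21.1295 = 93.6819

93.68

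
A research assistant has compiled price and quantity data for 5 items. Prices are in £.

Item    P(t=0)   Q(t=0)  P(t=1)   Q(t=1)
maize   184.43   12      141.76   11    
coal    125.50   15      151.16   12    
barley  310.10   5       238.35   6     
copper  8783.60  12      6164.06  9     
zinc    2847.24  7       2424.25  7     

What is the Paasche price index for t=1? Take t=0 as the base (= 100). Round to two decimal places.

74.01

Paasche price index uses current-period quantities as weights.
ΣP(t=1)·Q(t=1) = 141.76×11 + 151.16×12 + 238.35×6 + 6164.06×9 + 2424.25×7 = 1559.36 + 1813.92 + 1430.1 + 55476.54 + 16969.75 = 77249.67
ΣP(t=0)·Q(t=1) = 184.43×11 + 125.50×12 + 310.10×6 + 8783.60×9 + 2847.24×7 = 2028.73 + 1506 + 1860.6 + 79052.4 + 19930.68 = 104378.41
Index = 77249.67 / 104378.41 × 100 = 74.0092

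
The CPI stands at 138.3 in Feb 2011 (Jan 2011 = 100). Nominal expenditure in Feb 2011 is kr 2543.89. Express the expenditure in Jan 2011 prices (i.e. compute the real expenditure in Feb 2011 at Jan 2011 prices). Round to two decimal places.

Real = Nominal ÷ (Index/100) = 2543.89 ÷ (138.3/100)
     = 2543.89 ÷ 1.383 = 1839.3999

1839.40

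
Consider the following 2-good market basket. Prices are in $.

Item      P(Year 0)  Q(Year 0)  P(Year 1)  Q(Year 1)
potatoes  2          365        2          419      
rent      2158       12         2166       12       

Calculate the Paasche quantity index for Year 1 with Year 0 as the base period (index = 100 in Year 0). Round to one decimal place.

100.4

Paasche quantity index uses current-period prices as weights.
ΣP(Year 1)·Q(Year 1) = 2×419 + 2166×12 = 838 + 25992 = 26830
ΣP(Year 1)·Q(Year 0) = 2×365 + 2166×12 = 730 + 25992 = 26722
Index = 26830 / 26722 × 100 = 100.4042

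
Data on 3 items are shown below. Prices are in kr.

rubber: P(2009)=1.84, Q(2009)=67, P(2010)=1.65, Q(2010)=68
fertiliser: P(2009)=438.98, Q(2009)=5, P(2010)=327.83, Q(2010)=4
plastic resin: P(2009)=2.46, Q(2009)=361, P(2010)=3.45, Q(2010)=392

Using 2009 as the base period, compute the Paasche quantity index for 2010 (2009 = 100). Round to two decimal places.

Paasche quantity index uses current-period prices as weights.
ΣP(2010)·Q(2010) = 1.65×68 + 327.83×4 + 3.45×392 = 112.2 + 1311.32 + 1352.4 = 2775.92
ΣP(2010)·Q(2009) = 1.65×67 + 327.83×5 + 3.45×361 = 110.55 + 1639.15 + 1245.45 = 2995.15
Index = 2775.92 / 2995.15 × 100 = 92.6805

92.68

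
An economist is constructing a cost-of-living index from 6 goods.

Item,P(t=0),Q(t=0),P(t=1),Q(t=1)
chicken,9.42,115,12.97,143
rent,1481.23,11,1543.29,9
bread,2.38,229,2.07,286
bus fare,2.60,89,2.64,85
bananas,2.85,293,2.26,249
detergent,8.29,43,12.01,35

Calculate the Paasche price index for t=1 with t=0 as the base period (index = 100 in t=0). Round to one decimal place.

Paasche price index uses current-period quantities as weights.
ΣP(t=1)·Q(t=1) = 12.97×143 + 1543.29×9 + 2.07×286 + 2.64×85 + 2.26×249 + 12.01×35 = 1854.71 + 13889.61 + 592.02 + 224.4 + 562.74 + 420.35 = 17543.83
ΣP(t=0)·Q(t=1) = 9.42×143 + 1481.23×9 + 2.38×286 + 2.60×85 + 2.85×249 + 8.29×35 = 1347.06 + 13331.07 + 680.68 + 221 + 709.65 + 290.15 = 16579.61
Index = 17543.83 / 16579.61 × 100 = 105.8157

105.8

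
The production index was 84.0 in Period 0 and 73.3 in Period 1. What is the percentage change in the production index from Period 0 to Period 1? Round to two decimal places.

Change = (73.3 − 84.0) / 84.0 × 100
       = -10.7 / 84.0 × 100 = -12.7381%

-12.74%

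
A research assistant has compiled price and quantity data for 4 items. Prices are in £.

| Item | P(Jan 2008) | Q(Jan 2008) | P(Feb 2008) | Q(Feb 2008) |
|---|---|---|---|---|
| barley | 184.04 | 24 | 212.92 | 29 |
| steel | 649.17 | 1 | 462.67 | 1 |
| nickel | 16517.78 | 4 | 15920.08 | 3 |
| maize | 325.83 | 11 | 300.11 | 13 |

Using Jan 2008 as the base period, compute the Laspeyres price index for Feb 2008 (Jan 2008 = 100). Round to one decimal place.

97.1

Laspeyres price index uses base-period quantities as weights.
ΣP(Feb 2008)·Q(Jan 2008) = 212.92×24 + 462.67×1 + 15920.08×4 + 300.11×11 = 5110.08 + 462.67 + 63680.32 + 3301.21 = 72554.28
ΣP(Jan 2008)·Q(Jan 2008) = 184.04×24 + 649.17×1 + 16517.78×4 + 325.83×11 = 4416.96 + 649.17 + 66071.12 + 3584.13 = 74721.38
Index = 72554.28 / 74721.38 × 100 = 97.0998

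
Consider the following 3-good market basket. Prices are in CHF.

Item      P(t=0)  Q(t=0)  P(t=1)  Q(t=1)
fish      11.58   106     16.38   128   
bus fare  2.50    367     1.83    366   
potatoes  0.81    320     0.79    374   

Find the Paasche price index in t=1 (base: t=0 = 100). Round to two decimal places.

113.40

Paasche price index uses current-period quantities as weights.
ΣP(t=1)·Q(t=1) = 16.38×128 + 1.83×366 + 0.79×374 = 2096.64 + 669.78 + 295.46 = 3061.88
ΣP(t=0)·Q(t=1) = 11.58×128 + 2.50×366 + 0.81×374 = 1482.24 + 915 + 302.94 = 2700.18
Index = 3061.88 / 2700.18 × 100 = 113.3954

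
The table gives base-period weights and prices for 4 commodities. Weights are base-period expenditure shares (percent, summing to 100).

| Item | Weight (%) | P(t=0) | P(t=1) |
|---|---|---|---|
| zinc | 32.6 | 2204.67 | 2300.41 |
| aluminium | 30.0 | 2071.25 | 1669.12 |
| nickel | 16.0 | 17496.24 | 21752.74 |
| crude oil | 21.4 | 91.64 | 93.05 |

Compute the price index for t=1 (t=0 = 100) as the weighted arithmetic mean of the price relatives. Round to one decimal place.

99.8

zinc: 32.6 × (2300.41/2204.67) = 32.6 × 1.043426 = 34.0157
aluminium: 30.0 × (1669.12/2071.25) = 30.0 × 0.805852 = 24.1755
nickel: 16.0 × (21752.74/17496.24) = 16.0 × 1.243281 = 19.8925
crude oil: 21.4 × (93.05/91.64) = 21.4 × 1.015386 = 21.7293
Index = Σ wᵢ·(p₁ᵢ/p₀ᵢ) = 34.0157 + 24.1755 + 19.8925 + 21.7293 = 99.8130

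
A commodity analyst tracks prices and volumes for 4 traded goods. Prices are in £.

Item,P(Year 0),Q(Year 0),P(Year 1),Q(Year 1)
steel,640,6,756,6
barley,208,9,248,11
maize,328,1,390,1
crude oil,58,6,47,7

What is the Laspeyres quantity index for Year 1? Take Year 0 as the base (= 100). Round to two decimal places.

107.42

Laspeyres quantity index uses base-period prices as weights.
ΣP(Year 0)·Q(Year 1) = 640×6 + 208×11 + 328×1 + 58×7 = 3840 + 2288 + 328 + 406 = 6862
ΣP(Year 0)·Q(Year 0) = 640×6 + 208×9 + 328×1 + 58×6 = 3840 + 1872 + 328 + 348 = 6388
Index = 6862 / 6388 × 100 = 107.4202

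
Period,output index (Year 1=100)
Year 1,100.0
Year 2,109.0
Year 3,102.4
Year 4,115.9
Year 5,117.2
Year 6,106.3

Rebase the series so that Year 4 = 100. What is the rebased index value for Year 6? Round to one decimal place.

Rebased(Year 6) = 106.3 / 115.9 × 100 = 91.7170

91.7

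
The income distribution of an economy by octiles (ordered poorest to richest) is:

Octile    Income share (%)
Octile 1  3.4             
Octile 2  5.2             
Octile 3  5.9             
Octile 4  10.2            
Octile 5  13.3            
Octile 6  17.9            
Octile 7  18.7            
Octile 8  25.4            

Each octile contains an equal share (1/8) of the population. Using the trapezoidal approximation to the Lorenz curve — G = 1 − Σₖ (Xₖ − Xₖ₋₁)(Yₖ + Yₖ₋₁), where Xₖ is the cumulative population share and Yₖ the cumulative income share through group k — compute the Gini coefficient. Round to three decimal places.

0.326

Cumulative income shares Yₖ: 0.0340, 0.0860, 0.1450, 0.2470, 0.3800, 0.5590, 0.7460, 1.0000
Σ (Xₖ−Xₖ₋₁)(Yₖ+Yₖ₋₁) = (1/8)(0.0340+0.0000) + (1/8)(0.0860+0.0340) + (1/8)(0.1450+0.0860) + (1/8)(0.2470+0.1450) + (1/8)(0.3800+0.2470) + (1/8)(0.5590+0.3800) + (1/8)(0.7460+0.5590) + (1/8)(1.0000+0.7460)
  = 0.0043 + 0.0150 + 0.0289 + 0.0490 + 0.0784 + 0.1174 + 0.1631 + 0.2182 = 0.6743
G = 1 − 0.6743 = 0.3257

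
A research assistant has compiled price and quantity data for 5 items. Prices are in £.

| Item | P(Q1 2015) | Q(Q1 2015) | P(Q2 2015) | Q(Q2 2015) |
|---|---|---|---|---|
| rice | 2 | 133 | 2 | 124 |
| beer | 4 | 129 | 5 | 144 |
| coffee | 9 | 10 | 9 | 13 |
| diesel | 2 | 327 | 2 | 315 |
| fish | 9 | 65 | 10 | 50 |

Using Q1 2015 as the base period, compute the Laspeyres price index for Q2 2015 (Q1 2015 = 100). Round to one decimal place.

Laspeyres price index uses base-period quantities as weights.
ΣP(Q2 2015)·Q(Q1 2015) = 2×133 + 5×129 + 9×10 + 2×327 + 10×65 = 266 + 645 + 90 + 654 + 650 = 2305
ΣP(Q1 2015)·Q(Q1 2015) = 2×133 + 4×129 + 9×10 + 2×327 + 9×65 = 266 + 516 + 90 + 654 + 585 = 2111
Index = 2305 / 2111 × 100 = 109.1900

109.2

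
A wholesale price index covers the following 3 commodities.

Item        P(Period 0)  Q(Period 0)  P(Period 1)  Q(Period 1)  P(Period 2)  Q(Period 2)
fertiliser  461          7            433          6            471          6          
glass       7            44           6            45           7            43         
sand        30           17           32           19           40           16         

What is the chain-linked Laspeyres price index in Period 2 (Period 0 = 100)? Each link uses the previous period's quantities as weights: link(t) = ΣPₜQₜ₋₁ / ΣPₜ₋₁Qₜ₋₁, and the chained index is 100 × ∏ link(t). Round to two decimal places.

Link Period 0→Period 1:
ΣP(Period 1)Q(Period 0) = 433×7 + 6×44 + 32×17 = 3031 + 264 + 544 = 3839
ΣP(Period 0)Q(Period 0) = 461×7 + 7×44 + 30×17 = 3227 + 308 + 510 = 4045
link = 3839/4045 = 0.949073
Link Period 1→Period 2:
ΣP(Period 2)Q(Period 1) = 471×6 + 7×45 + 40×19 = 2826 + 315 + 760 = 3901
ΣP(Period 1)Q(Period 1) = 433×6 + 6×45 + 32×19 = 2598 + 270 + 608 = 3476
link = 3901/3476 = 1.122267
Chained index = 100 × 0.949073 × 1.122267 = 106.5113

106.51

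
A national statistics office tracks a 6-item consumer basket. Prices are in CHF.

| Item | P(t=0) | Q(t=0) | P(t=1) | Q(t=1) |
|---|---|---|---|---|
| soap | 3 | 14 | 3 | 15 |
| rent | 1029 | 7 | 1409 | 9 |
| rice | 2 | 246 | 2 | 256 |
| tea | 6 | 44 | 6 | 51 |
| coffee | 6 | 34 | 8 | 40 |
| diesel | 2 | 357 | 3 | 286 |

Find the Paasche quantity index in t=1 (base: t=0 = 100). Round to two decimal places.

122.64

Paasche quantity index uses current-period prices as weights.
ΣP(t=1)·Q(t=1) = 3×15 + 1409×9 + 2×256 + 6×51 + 8×40 + 3×286 = 45 + 12681 + 512 + 306 + 320 + 858 = 14722
ΣP(t=1)·Q(t=0) = 3×14 + 1409×7 + 2×246 + 6×44 + 8×34 + 3×357 = 42 + 9863 + 492 + 264 + 272 + 1071 = 12004
Index = 14722 / 12004 × 100 = 122.6425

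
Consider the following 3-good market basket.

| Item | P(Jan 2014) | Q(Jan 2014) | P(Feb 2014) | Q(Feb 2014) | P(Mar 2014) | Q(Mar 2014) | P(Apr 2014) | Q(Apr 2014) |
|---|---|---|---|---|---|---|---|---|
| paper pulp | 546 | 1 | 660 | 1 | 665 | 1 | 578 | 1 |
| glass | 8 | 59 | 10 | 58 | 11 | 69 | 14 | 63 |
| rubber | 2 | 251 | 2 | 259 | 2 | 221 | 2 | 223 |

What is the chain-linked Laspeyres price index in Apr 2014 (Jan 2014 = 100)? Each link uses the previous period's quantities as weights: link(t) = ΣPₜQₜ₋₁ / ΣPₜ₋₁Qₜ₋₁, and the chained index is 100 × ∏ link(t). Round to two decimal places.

127.07

Link Jan 2014→Feb 2014:
ΣP(Feb 2014)Q(Jan 2014) = 660×1 + 10×59 + 2×251 = 660 + 590 + 502 = 1752
ΣP(Jan 2014)Q(Jan 2014) = 546×1 + 8×59 + 2×251 = 546 + 472 + 502 = 1520
link = 1752/1520 = 1.152632
Link Feb 2014→Mar 2014:
ΣP(Mar 2014)Q(Feb 2014) = 665×1 + 11×58 + 2×259 = 665 + 638 + 518 = 1821
ΣP(Feb 2014)Q(Feb 2014) = 660×1 + 10×58 + 2×259 = 660 + 580 + 518 = 1758
link = 1821/1758 = 1.035836
Link Mar 2014→Apr 2014:
ΣP(Apr 2014)Q(Mar 2014) = 578×1 + 14×69 + 2×221 = 578 + 966 + 442 = 1986
ΣP(Mar 2014)Q(Mar 2014) = 665×1 + 11×69 + 2×221 = 665 + 759 + 442 = 1866
link = 1986/1866 = 1.064309
Chained index = 100 × 1.152632 × 1.035836 × 1.064309 = 127.0718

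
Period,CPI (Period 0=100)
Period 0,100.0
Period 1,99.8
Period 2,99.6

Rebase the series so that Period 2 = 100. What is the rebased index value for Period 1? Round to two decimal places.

Rebased(Period 1) = 99.8 / 99.6 × 100 = 100.2008

100.20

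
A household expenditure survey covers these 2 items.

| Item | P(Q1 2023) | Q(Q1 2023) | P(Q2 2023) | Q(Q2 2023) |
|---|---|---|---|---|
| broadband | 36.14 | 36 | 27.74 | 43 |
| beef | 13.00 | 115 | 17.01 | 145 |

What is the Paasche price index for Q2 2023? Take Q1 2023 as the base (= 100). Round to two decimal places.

106.40

Paasche price index uses current-period quantities as weights.
ΣP(Q2 2023)·Q(Q2 2023) = 27.74×43 + 17.01×145 = 1192.82 + 2466.45 = 3659.27
ΣP(Q1 2023)·Q(Q2 2023) = 36.14×43 + 13.00×145 = 1554.02 + 1885 = 3439.02
Index = 3659.27 / 3439.02 × 100 = 106.4044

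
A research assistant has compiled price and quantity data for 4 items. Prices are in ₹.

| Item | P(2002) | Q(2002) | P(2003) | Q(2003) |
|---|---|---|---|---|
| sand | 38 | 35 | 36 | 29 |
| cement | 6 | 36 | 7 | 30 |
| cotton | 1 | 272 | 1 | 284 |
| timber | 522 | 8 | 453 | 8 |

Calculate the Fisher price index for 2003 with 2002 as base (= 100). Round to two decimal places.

Laspeyres component (base-period weights):
ΣP(2003)Q(2002) = 36×35 + 7×36 + 1×272 + 453×8 = 1260 + 252 + 272 + 3624 = 5408
ΣP(2002)Q(2002) = 38×35 + 6×36 + 1×272 + 522×8 = 1330 + 216 + 272 + 4176 = 5994
L = 5408 / 5994 × 100 = 90.2236
Paasche component (current-period weights):
ΣP(2003)Q(2003) = 36×29 + 7×30 + 1×284 + 453×8 = 1044 + 210 + 284 + 3624 = 5162
ΣP(2002)Q(2003) = 38×29 + 6×30 + 1×284 + 522×8 = 1102 + 180 + 284 + 4176 = 5742
P = 5162 / 5742 × 100 = 89.8990
Fisher = √(L × P) = √(90.2236 × 89.8990) = 90.0611

90.06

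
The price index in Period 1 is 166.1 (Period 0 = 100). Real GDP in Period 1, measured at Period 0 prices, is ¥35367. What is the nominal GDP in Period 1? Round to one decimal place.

58744.6

Nominal = Real × (Index/100) = 35367 × (166.1/100)
        = 35367 × 1.661 = 58744.5870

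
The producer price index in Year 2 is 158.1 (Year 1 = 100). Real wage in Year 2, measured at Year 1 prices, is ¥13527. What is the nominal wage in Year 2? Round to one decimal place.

21386.2

Nominal = Real × (Index/100) = 13527 × (158.1/100)
        = 13527 × 1.581 = 21386.1870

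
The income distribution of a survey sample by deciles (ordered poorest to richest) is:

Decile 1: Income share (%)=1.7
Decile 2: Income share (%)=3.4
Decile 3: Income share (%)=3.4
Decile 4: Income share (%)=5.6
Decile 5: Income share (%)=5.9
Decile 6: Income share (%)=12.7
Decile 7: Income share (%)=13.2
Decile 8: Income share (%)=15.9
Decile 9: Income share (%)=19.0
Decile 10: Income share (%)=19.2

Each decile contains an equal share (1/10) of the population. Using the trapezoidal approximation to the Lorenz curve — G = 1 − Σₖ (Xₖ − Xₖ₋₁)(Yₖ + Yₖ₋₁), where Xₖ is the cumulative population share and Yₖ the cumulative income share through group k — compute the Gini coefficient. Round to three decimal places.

0.359

Cumulative income shares Yₖ: 0.0170, 0.0510, 0.0850, 0.1410, 0.2000, 0.3270, 0.4590, 0.6180, 0.8080, 1.0000
Σ (Xₖ−Xₖ₋₁)(Yₖ+Yₖ₋₁) = (1/10)(0.0170+0.0000) + (1/10)(0.0510+0.0170) + (1/10)(0.0850+0.0510) + (1/10)(0.1410+0.0850) + (1/10)(0.2000+0.1410) + (1/10)(0.3270+0.2000) + (1/10)(0.4590+0.3270) + (1/10)(0.6180+0.4590) + (1/10)(0.8080+0.6180) + (1/10)(1.0000+0.8080)
  = 0.0017 + 0.0068 + 0.0136 + 0.0226 + 0.0341 + 0.0527 + 0.0786 + 0.1077 + 0.1426 + 0.1808 = 0.6412
G = 1 − 0.6412 = 0.3588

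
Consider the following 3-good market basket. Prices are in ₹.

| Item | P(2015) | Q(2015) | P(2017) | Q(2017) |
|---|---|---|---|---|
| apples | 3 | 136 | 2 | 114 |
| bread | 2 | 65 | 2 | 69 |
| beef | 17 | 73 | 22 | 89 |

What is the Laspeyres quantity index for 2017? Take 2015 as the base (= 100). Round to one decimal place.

Laspeyres quantity index uses base-period prices as weights.
ΣP(2015)·Q(2017) = 3×114 + 2×69 + 17×89 = 342 + 138 + 1513 = 1993
ΣP(2015)·Q(2015) = 3×136 + 2×65 + 17×73 = 408 + 130 + 1241 = 1779
Index = 1993 / 1779 × 100 = 112.0292

112.0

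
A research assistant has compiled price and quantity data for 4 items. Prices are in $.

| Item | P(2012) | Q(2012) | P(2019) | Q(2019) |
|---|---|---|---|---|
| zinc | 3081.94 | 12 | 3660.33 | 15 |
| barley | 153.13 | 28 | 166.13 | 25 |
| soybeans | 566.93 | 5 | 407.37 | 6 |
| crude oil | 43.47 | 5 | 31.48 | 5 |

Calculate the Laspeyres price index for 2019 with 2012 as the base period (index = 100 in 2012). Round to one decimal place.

114.5

Laspeyres price index uses base-period quantities as weights.
ΣP(2019)·Q(2012) = 3660.33×12 + 166.13×28 + 407.37×5 + 31.48×5 = 43923.96 + 4651.64 + 2036.85 + 157.4 = 50769.85
ΣP(2012)·Q(2012) = 3081.94×12 + 153.13×28 + 566.93×5 + 43.47×5 = 36983.28 + 4287.64 + 2834.65 + 217.35 = 44322.92
Index = 50769.85 / 44322.92 × 100 = 114.5454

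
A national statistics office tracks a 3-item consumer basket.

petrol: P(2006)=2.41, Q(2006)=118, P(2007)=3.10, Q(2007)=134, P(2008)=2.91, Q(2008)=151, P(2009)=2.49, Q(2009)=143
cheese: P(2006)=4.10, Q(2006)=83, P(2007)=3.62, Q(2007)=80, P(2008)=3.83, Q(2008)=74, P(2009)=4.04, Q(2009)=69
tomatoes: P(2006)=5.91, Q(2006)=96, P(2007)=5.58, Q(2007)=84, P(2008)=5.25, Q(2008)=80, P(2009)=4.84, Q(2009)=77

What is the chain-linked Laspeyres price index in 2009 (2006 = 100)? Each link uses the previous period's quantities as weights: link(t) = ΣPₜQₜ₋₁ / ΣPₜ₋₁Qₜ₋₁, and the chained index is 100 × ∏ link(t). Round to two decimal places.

90.81

Link 2006→2007:
ΣP(2007)Q(2006) = 3.10×118 + 3.62×83 + 5.58×96 = 365.8 + 300.46 + 535.68 = 1201.94
ΣP(2006)Q(2006) = 2.41×118 + 4.10×83 + 5.91×96 = 284.38 + 340.3 + 567.36 = 1192.04
link = 1201.94/1192.04 = 1.008305
Link 2007→2008:
ΣP(2008)Q(2007) = 2.91×134 + 3.83×80 + 5.25×84 = 389.94 + 306.4 + 441 = 1137.34
ΣP(2007)Q(2007) = 3.10×134 + 3.62×80 + 5.58×84 = 415.4 + 289.6 + 468.72 = 1173.72
link = 1137.34/1173.72 = 0.969005
Link 2008→2009:
ΣP(2009)Q(2008) = 2.49×151 + 4.04×74 + 4.84×80 = 375.99 + 298.96 + 387.2 = 1062.15
ΣP(2008)Q(2008) = 2.91×151 + 3.83×74 + 5.25×80 = 439.41 + 283.42 + 420 = 1142.83
link = 1062.15/1142.83 = 0.929403
Chained index = 100 × 1.008305 × 0.969005 × 0.929403 = 90.8076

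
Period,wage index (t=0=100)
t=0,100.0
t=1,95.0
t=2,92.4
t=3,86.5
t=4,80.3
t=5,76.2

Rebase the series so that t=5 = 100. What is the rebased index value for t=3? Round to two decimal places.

Rebased(t=3) = 86.5 / 76.2 × 100 = 113.5171

113.52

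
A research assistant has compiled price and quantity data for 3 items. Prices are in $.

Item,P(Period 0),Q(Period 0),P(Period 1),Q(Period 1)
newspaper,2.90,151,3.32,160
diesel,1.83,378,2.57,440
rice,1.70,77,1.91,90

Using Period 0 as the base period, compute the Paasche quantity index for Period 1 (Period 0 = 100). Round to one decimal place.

113.2

Paasche quantity index uses current-period prices as weights.
ΣP(Period 1)·Q(Period 1) = 3.32×160 + 2.57×440 + 1.91×90 = 531.2 + 1130.8 + 171.9 = 1833.9
ΣP(Period 1)·Q(Period 0) = 3.32×151 + 2.57×378 + 1.91×77 = 501.32 + 971.46 + 147.07 = 1619.85
Index = 1833.9 / 1619.85 × 100 = 113.2142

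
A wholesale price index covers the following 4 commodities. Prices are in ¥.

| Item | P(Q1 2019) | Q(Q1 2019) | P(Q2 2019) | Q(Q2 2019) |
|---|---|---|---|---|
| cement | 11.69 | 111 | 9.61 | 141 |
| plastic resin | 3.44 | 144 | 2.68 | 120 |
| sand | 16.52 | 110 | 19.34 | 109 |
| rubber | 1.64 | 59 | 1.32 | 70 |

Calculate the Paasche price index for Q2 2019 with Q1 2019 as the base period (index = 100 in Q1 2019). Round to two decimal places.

Paasche price index uses current-period quantities as weights.
ΣP(Q2 2019)·Q(Q2 2019) = 9.61×141 + 2.68×120 + 19.34×109 + 1.32×70 = 1355.01 + 321.6 + 2108.06 + 92.4 = 3877.07
ΣP(Q1 2019)·Q(Q2 2019) = 11.69×141 + 3.44×120 + 16.52×109 + 1.64×70 = 1648.29 + 412.8 + 1800.68 + 114.8 = 3976.57
Index = 3877.07 / 3976.57 × 100 = 97.4978

97.50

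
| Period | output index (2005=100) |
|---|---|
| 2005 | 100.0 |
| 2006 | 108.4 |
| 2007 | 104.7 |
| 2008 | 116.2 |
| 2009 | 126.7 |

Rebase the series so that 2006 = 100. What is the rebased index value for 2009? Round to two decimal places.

116.88

Rebased(2009) = 126.7 / 108.4 × 100 = 116.8819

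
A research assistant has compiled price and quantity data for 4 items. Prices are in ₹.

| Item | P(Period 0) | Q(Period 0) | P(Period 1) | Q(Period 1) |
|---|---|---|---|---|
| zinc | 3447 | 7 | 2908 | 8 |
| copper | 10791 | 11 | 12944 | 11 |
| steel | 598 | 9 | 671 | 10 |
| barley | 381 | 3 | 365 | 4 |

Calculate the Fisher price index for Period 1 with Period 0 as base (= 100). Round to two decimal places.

Laspeyres component (base-period weights):
ΣP(Period 1)Q(Period 0) = 2908×7 + 12944×11 + 671×9 + 365×3 = 20356 + 142384 + 6039 + 1095 = 169874
ΣP(Period 0)Q(Period 0) = 3447×7 + 10791×11 + 598×9 + 381×3 = 24129 + 118701 + 5382 + 1143 = 149355
L = 169874 / 149355 × 100 = 113.7384
Paasche component (current-period weights):
ΣP(Period 1)Q(Period 1) = 2908×8 + 12944×11 + 671×10 + 365×4 = 23264 + 142384 + 6710 + 1460 = 173818
ΣP(Period 0)Q(Period 1) = 3447×8 + 10791×11 + 598×10 + 381×4 = 27576 + 118701 + 5980 + 1524 = 153781
P = 173818 / 153781 × 100 = 113.0296
Fisher = √(L × P) = √(113.7384 × 113.0296) = 113.3834

113.38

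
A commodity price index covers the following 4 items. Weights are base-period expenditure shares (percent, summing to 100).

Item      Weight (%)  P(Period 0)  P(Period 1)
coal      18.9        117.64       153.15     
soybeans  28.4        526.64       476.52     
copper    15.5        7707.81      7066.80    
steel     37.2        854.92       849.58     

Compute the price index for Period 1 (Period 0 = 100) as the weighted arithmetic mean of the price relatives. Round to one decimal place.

101.5

coal: 18.9 × (153.15/117.64) = 18.9 × 1.301853 = 24.6050
soybeans: 28.4 × (476.52/526.64) = 28.4 × 0.904831 = 25.6972
copper: 15.5 × (7066.80/7707.81) = 15.5 × 0.916836 = 14.2110
steel: 37.2 × (849.58/854.92) = 37.2 × 0.993754 = 36.9676
Index = Σ wᵢ·(p₁ᵢ/p₀ᵢ) = 24.6050 + 25.6972 + 14.2110 + 36.9676 = 101.4808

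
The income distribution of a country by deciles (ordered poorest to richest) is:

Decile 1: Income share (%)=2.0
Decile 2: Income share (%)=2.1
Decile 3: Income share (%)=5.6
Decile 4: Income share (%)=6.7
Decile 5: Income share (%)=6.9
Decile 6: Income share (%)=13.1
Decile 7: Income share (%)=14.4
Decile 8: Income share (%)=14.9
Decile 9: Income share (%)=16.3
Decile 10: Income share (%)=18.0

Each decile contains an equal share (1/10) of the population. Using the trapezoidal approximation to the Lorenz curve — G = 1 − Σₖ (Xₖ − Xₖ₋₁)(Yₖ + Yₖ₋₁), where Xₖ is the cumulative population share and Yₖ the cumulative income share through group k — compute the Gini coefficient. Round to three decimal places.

Cumulative income shares Yₖ: 0.0200, 0.0410, 0.0970, 0.1640, 0.2330, 0.3640, 0.5080, 0.6570, 0.8200, 1.0000
Σ (Xₖ−Xₖ₋₁)(Yₖ+Yₖ₋₁) = (1/10)(0.0200+0.0000) + (1/10)(0.0410+0.0200) + (1/10)(0.0970+0.0410) + (1/10)(0.1640+0.0970) + (1/10)(0.2330+0.1640) + (1/10)(0.3640+0.2330) + (1/10)(0.5080+0.3640) + (1/10)(0.6570+0.5080) + (1/10)(0.8200+0.6570) + (1/10)(1.0000+0.8200)
  = 0.0020 + 0.0061 + 0.0138 + 0.0261 + 0.0397 + 0.0597 + 0.0872 + 0.1165 + 0.1477 + 0.1820 = 0.6808
G = 1 − 0.6808 = 0.3192

0.319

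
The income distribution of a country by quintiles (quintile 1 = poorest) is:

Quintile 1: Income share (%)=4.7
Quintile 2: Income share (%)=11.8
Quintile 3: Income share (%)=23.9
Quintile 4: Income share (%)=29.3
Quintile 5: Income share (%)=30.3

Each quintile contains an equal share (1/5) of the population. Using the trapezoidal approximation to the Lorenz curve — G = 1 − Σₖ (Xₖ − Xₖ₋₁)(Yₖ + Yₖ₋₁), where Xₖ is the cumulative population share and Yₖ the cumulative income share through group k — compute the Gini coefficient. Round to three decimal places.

0.275

Cumulative income shares Yₖ: 0.0470, 0.1650, 0.4040, 0.6970, 1.0000
Σ (Xₖ−Xₖ₋₁)(Yₖ+Yₖ₋₁) = (1/5)(0.0470+0.0000) + (1/5)(0.1650+0.0470) + (1/5)(0.4040+0.1650) + (1/5)(0.6970+0.4040) + (1/5)(1.0000+0.6970)
  = 0.0094 + 0.0424 + 0.1138 + 0.2202 + 0.3394 = 0.7252
G = 1 − 0.7252 = 0.2748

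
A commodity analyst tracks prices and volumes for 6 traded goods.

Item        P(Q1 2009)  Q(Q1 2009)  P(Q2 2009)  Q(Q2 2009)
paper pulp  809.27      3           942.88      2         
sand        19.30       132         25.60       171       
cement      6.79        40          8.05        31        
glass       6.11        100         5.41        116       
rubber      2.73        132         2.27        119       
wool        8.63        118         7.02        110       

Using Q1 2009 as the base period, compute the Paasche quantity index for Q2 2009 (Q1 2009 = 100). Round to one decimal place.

Paasche quantity index uses current-period prices as weights.
ΣP(Q2 2009)·Q(Q2 2009) = 942.88×2 + 25.60×171 + 8.05×31 + 5.41×116 + 2.27×119 + 7.02×110 = 1885.76 + 4377.6 + 249.55 + 627.56 + 270.13 + 772.2 = 8182.8
ΣP(Q2 2009)·Q(Q1 2009) = 942.88×3 + 25.60×132 + 8.05×40 + 5.41×100 + 2.27×132 + 7.02×118 = 2828.64 + 3379.2 + 322 + 541 + 299.64 + 828.36 = 8198.84
Index = 8182.8 / 8198.84 × 100 = 99.8044

99.8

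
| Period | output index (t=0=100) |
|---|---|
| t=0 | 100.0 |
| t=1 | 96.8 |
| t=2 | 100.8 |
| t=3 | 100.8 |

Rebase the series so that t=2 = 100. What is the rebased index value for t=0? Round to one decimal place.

Rebased(t=0) = 100.0 / 100.8 × 100 = 99.2063

99.2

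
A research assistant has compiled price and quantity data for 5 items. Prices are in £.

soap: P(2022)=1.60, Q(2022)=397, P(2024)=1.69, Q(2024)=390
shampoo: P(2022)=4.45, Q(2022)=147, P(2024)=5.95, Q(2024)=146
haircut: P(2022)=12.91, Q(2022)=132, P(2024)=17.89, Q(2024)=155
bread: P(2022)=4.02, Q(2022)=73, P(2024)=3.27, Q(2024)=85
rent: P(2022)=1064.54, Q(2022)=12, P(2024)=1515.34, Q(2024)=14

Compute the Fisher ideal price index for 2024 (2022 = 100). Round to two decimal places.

Laspeyres component (base-period weights):
ΣP(2024)Q(2022) = 1.69×397 + 5.95×147 + 17.89×132 + 3.27×73 + 1515.34×12 = 670.93 + 874.65 + 2361.48 + 238.71 + 18184.08 = 22329.85
ΣP(2022)Q(2022) = 1.60×397 + 4.45×147 + 12.91×132 + 4.02×73 + 1064.54×12 = 635.2 + 654.15 + 1704.12 + 293.46 + 12774.48 = 16061.41
L = 22329.85 / 16061.41 × 100 = 139.0280
Paasche component (current-period weights):
ΣP(2024)Q(2024) = 1.69×390 + 5.95×146 + 17.89×155 + 3.27×85 + 1515.34×14 = 659.1 + 868.7 + 2772.95 + 277.95 + 21214.76 = 25793.46
ΣP(2022)Q(2024) = 1.60×390 + 4.45×146 + 12.91×155 + 4.02×85 + 1064.54×14 = 624 + 649.7 + 2001.05 + 341.7 + 14903.56 = 18520.01
P = 25793.46 / 18520.01 × 100 = 139.2735
Fisher = √(L × P) = √(139.0280 × 139.2735) = 139.1507

139.15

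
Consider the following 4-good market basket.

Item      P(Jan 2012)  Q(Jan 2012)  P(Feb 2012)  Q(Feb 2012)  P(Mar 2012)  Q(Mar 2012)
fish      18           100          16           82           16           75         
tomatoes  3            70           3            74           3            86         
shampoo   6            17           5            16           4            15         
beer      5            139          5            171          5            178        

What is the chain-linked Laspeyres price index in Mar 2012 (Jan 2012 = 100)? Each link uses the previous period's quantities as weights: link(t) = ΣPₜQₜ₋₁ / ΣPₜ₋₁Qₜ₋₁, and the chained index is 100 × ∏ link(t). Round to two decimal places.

Link Jan 2012→Feb 2012:
ΣP(Feb 2012)Q(Jan 2012) = 16×100 + 3×70 + 5×17 + 5×139 = 1600 + 210 + 85 + 695 = 2590
ΣP(Jan 2012)Q(Jan 2012) = 18×100 + 3×70 + 6×17 + 5×139 = 1800 + 210 + 102 + 695 = 2807
link = 2590/2807 = 0.922693
Link Feb 2012→Mar 2012:
ΣP(Mar 2012)Q(Feb 2012) = 16×82 + 3×74 + 4×16 + 5×171 = 1312 + 222 + 64 + 855 = 2453
ΣP(Feb 2012)Q(Feb 2012) = 16×82 + 3×74 + 5×16 + 5×171 = 1312 + 222 + 80 + 855 = 2469
link = 2453/2469 = 0.993520
Chained index = 100 × 0.922693 × 0.993520 = 91.6714

91.67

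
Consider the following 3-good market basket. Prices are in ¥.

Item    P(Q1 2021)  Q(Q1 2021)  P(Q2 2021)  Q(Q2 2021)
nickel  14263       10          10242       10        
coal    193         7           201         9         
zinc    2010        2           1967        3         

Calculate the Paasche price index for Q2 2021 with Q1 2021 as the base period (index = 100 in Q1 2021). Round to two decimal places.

73.23

Paasche price index uses current-period quantities as weights.
ΣP(Q2 2021)·Q(Q2 2021) = 10242×10 + 201×9 + 1967×3 = 102420 + 1809 + 5901 = 110130
ΣP(Q1 2021)·Q(Q2 2021) = 14263×10 + 193×9 + 2010×3 = 142630 + 1737 + 6030 = 150397
Index = 110130 / 150397 × 100 = 73.2262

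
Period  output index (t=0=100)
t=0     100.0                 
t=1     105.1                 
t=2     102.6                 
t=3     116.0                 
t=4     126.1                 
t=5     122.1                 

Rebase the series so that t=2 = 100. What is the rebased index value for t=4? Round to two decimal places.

Rebased(t=4) = 126.1 / 102.6 × 100 = 122.9045

122.90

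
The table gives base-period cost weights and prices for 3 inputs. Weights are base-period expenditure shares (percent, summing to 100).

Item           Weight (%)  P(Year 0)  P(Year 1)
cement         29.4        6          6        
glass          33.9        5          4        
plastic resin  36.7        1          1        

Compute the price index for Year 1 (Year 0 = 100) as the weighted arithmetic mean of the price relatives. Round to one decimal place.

93.2

cement: 29.4 × (6/6) = 29.4 × 1.000000 = 29.4000
glass: 33.9 × (4/5) = 33.9 × 0.800000 = 27.1200
plastic resin: 36.7 × (1/1) = 36.7 × 1.000000 = 36.7000
Index = Σ wᵢ·(p₁ᵢ/p₀ᵢ) = 29.4000 + 27.1200 + 36.7000 = 93.2200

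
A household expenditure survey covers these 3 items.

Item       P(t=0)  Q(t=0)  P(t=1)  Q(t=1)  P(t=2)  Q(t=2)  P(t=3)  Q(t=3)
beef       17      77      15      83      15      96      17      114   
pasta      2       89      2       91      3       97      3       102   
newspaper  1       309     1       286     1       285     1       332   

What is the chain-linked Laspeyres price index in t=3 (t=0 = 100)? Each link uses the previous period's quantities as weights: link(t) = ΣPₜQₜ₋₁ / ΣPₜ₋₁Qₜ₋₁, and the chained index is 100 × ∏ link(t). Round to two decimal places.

Link t=0→t=1:
ΣP(t=1)Q(t=0) = 15×77 + 2×89 + 1×309 = 1155 + 178 + 309 = 1642
ΣP(t=0)Q(t=0) = 17×77 + 2×89 + 1×309 = 1309 + 178 + 309 = 1796
link = 1642/1796 = 0.914254
Link t=1→t=2:
ΣP(t=2)Q(t=1) = 15×83 + 3×91 + 1×286 = 1245 + 273 + 286 = 1804
ΣP(t=1)Q(t=1) = 15×83 + 2×91 + 1×286 = 1245 + 182 + 286 = 1713
link = 1804/1713 = 1.053123
Link t=2→t=3:
ΣP(t=3)Q(t=2) = 17×96 + 3×97 + 1×285 = 1632 + 291 + 285 = 2208
ΣP(t=2)Q(t=2) = 15×96 + 3×97 + 1×285 = 1440 + 291 + 285 = 2016
link = 2208/2016 = 1.095238
Chained index = 100 × 0.914254 × 1.053123 × 1.095238 = 105.4519

105.45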